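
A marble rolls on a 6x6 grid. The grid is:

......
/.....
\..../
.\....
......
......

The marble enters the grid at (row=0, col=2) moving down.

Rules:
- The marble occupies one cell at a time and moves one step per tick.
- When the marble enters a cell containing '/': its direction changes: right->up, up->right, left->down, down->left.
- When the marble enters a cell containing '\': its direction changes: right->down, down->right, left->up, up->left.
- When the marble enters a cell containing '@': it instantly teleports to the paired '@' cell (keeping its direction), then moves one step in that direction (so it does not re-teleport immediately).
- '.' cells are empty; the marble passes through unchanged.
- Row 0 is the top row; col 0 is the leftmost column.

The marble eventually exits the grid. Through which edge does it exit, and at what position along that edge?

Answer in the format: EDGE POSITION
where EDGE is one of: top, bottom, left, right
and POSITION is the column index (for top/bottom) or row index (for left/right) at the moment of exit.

Answer: bottom 2

Derivation:
Step 1: enter (0,2), '.' pass, move down to (1,2)
Step 2: enter (1,2), '.' pass, move down to (2,2)
Step 3: enter (2,2), '.' pass, move down to (3,2)
Step 4: enter (3,2), '.' pass, move down to (4,2)
Step 5: enter (4,2), '.' pass, move down to (5,2)
Step 6: enter (5,2), '.' pass, move down to (6,2)
Step 7: at (6,2) — EXIT via bottom edge, pos 2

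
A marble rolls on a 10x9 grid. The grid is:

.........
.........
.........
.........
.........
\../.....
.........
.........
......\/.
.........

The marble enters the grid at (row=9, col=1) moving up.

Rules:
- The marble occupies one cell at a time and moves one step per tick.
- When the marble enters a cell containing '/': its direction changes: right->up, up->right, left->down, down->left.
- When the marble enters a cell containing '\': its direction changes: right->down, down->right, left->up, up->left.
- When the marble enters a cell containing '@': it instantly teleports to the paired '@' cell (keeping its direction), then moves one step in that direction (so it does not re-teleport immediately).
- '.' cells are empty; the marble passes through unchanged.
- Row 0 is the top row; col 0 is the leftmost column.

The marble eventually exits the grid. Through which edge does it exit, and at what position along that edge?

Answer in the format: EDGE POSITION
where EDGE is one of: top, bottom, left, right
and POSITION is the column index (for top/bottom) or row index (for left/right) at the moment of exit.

Step 1: enter (9,1), '.' pass, move up to (8,1)
Step 2: enter (8,1), '.' pass, move up to (7,1)
Step 3: enter (7,1), '.' pass, move up to (6,1)
Step 4: enter (6,1), '.' pass, move up to (5,1)
Step 5: enter (5,1), '.' pass, move up to (4,1)
Step 6: enter (4,1), '.' pass, move up to (3,1)
Step 7: enter (3,1), '.' pass, move up to (2,1)
Step 8: enter (2,1), '.' pass, move up to (1,1)
Step 9: enter (1,1), '.' pass, move up to (0,1)
Step 10: enter (0,1), '.' pass, move up to (-1,1)
Step 11: at (-1,1) — EXIT via top edge, pos 1

Answer: top 1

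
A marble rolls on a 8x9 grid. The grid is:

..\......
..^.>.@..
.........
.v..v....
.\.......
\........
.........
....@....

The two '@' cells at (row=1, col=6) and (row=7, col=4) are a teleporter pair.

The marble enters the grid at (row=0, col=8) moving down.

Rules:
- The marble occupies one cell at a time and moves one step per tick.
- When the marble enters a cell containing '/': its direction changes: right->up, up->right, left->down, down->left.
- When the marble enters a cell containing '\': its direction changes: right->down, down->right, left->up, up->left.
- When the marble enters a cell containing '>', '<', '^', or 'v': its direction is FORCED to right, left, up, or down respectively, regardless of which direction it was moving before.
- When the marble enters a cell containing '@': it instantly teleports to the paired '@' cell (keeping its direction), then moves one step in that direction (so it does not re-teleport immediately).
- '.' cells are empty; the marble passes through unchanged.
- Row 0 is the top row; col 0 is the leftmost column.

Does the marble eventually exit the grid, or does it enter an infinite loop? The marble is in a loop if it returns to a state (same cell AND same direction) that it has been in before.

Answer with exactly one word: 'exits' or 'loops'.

Answer: exits

Derivation:
Step 1: enter (0,8), '.' pass, move down to (1,8)
Step 2: enter (1,8), '.' pass, move down to (2,8)
Step 3: enter (2,8), '.' pass, move down to (3,8)
Step 4: enter (3,8), '.' pass, move down to (4,8)
Step 5: enter (4,8), '.' pass, move down to (5,8)
Step 6: enter (5,8), '.' pass, move down to (6,8)
Step 7: enter (6,8), '.' pass, move down to (7,8)
Step 8: enter (7,8), '.' pass, move down to (8,8)
Step 9: at (8,8) — EXIT via bottom edge, pos 8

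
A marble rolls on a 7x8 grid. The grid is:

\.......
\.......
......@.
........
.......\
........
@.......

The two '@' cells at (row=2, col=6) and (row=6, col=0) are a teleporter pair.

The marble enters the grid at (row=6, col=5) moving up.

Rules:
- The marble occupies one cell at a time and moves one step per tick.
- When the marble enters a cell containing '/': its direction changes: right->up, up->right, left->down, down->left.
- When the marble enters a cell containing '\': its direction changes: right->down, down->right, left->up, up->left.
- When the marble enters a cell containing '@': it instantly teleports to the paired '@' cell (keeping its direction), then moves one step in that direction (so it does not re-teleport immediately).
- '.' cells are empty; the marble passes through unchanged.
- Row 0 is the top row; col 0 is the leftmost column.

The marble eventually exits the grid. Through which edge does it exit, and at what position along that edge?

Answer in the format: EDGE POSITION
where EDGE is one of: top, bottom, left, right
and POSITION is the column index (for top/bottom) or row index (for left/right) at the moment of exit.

Step 1: enter (6,5), '.' pass, move up to (5,5)
Step 2: enter (5,5), '.' pass, move up to (4,5)
Step 3: enter (4,5), '.' pass, move up to (3,5)
Step 4: enter (3,5), '.' pass, move up to (2,5)
Step 5: enter (2,5), '.' pass, move up to (1,5)
Step 6: enter (1,5), '.' pass, move up to (0,5)
Step 7: enter (0,5), '.' pass, move up to (-1,5)
Step 8: at (-1,5) — EXIT via top edge, pos 5

Answer: top 5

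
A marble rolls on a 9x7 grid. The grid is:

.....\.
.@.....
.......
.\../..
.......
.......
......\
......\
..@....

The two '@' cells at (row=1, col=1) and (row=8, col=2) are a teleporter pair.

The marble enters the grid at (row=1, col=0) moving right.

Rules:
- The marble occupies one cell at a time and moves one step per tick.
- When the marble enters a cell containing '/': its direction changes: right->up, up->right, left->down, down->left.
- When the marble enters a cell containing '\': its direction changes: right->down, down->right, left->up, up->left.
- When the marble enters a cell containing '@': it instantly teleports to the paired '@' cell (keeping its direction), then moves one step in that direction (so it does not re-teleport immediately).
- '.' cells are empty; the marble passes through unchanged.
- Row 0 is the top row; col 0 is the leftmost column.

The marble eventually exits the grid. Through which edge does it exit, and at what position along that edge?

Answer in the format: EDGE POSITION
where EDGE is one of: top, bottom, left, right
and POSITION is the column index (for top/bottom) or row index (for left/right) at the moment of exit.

Answer: right 8

Derivation:
Step 1: enter (1,0), '.' pass, move right to (1,1)
Step 2: enter (1,1), '@' teleport (1,1)->(8,2), also enter (8,2), move right to (8,3)
Step 3: enter (8,3), '.' pass, move right to (8,4)
Step 4: enter (8,4), '.' pass, move right to (8,5)
Step 5: enter (8,5), '.' pass, move right to (8,6)
Step 6: enter (8,6), '.' pass, move right to (8,7)
Step 7: at (8,7) — EXIT via right edge, pos 8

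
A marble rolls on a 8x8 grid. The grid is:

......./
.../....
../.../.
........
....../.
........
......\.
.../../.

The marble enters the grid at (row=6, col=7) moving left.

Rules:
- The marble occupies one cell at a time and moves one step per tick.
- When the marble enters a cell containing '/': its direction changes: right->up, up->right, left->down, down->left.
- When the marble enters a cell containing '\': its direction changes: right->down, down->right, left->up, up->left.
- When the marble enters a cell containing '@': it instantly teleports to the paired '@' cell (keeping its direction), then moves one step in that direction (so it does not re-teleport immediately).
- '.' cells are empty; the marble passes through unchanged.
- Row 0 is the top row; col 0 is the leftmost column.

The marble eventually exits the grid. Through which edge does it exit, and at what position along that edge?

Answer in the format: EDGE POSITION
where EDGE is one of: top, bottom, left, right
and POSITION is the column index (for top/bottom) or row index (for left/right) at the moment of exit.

Answer: right 4

Derivation:
Step 1: enter (6,7), '.' pass, move left to (6,6)
Step 2: enter (6,6), '\' deflects left->up, move up to (5,6)
Step 3: enter (5,6), '.' pass, move up to (4,6)
Step 4: enter (4,6), '/' deflects up->right, move right to (4,7)
Step 5: enter (4,7), '.' pass, move right to (4,8)
Step 6: at (4,8) — EXIT via right edge, pos 4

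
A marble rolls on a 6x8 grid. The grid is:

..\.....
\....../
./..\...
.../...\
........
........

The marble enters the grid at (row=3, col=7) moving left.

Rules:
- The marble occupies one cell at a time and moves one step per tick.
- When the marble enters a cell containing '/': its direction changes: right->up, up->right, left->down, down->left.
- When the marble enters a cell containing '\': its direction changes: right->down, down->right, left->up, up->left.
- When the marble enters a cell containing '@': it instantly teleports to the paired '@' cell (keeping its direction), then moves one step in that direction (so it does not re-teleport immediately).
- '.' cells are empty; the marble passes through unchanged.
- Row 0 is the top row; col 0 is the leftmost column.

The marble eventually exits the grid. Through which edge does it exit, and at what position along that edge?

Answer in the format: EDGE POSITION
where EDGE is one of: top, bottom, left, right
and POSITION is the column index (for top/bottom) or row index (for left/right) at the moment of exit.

Step 1: enter (3,7), '\' deflects left->up, move up to (2,7)
Step 2: enter (2,7), '.' pass, move up to (1,7)
Step 3: enter (1,7), '/' deflects up->right, move right to (1,8)
Step 4: at (1,8) — EXIT via right edge, pos 1

Answer: right 1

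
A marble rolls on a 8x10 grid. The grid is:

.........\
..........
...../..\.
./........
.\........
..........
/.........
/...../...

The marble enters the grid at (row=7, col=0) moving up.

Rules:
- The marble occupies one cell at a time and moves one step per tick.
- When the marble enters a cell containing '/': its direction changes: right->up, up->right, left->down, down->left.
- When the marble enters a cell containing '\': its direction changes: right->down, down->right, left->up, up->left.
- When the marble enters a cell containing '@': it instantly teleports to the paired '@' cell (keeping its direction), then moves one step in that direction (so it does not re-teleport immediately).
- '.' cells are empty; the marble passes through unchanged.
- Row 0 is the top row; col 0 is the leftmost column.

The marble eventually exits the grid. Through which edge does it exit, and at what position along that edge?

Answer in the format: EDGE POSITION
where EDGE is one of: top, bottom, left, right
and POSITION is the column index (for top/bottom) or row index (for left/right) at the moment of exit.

Answer: top 6

Derivation:
Step 1: enter (7,0), '/' deflects up->right, move right to (7,1)
Step 2: enter (7,1), '.' pass, move right to (7,2)
Step 3: enter (7,2), '.' pass, move right to (7,3)
Step 4: enter (7,3), '.' pass, move right to (7,4)
Step 5: enter (7,4), '.' pass, move right to (7,5)
Step 6: enter (7,5), '.' pass, move right to (7,6)
Step 7: enter (7,6), '/' deflects right->up, move up to (6,6)
Step 8: enter (6,6), '.' pass, move up to (5,6)
Step 9: enter (5,6), '.' pass, move up to (4,6)
Step 10: enter (4,6), '.' pass, move up to (3,6)
Step 11: enter (3,6), '.' pass, move up to (2,6)
Step 12: enter (2,6), '.' pass, move up to (1,6)
Step 13: enter (1,6), '.' pass, move up to (0,6)
Step 14: enter (0,6), '.' pass, move up to (-1,6)
Step 15: at (-1,6) — EXIT via top edge, pos 6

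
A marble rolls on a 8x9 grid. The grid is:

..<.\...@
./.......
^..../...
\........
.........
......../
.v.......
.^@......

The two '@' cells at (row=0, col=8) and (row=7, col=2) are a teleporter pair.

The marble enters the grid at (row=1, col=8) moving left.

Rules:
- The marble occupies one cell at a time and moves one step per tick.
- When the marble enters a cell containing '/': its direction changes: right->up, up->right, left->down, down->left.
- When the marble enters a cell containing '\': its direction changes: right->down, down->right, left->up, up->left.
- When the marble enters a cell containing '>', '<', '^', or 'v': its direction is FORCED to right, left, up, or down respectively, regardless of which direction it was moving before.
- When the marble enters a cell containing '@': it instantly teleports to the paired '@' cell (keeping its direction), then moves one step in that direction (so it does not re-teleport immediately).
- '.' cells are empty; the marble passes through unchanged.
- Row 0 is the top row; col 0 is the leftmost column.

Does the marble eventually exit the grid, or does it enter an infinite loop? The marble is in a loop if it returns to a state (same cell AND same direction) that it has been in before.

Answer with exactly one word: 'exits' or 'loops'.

Step 1: enter (1,8), '.' pass, move left to (1,7)
Step 2: enter (1,7), '.' pass, move left to (1,6)
Step 3: enter (1,6), '.' pass, move left to (1,5)
Step 4: enter (1,5), '.' pass, move left to (1,4)
Step 5: enter (1,4), '.' pass, move left to (1,3)
Step 6: enter (1,3), '.' pass, move left to (1,2)
Step 7: enter (1,2), '.' pass, move left to (1,1)
Step 8: enter (1,1), '/' deflects left->down, move down to (2,1)
Step 9: enter (2,1), '.' pass, move down to (3,1)
Step 10: enter (3,1), '.' pass, move down to (4,1)
Step 11: enter (4,1), '.' pass, move down to (5,1)
Step 12: enter (5,1), '.' pass, move down to (6,1)
Step 13: enter (6,1), 'v' forces down->down, move down to (7,1)
Step 14: enter (7,1), '^' forces down->up, move up to (6,1)
Step 15: enter (6,1), 'v' forces up->down, move down to (7,1)
Step 16: at (7,1) dir=down — LOOP DETECTED (seen before)

Answer: loops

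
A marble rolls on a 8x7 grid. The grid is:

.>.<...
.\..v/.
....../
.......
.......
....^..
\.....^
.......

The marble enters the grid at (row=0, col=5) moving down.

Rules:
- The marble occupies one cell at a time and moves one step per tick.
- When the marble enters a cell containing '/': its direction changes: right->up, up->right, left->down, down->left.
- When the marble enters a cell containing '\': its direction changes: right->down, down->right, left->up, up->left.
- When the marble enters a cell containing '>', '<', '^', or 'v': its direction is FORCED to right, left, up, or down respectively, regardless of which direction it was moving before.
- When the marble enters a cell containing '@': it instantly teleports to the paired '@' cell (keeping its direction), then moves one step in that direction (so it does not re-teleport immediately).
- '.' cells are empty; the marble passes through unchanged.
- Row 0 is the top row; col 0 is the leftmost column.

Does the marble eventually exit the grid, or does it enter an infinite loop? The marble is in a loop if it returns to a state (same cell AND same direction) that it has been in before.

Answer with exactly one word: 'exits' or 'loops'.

Step 1: enter (0,5), '.' pass, move down to (1,5)
Step 2: enter (1,5), '/' deflects down->left, move left to (1,4)
Step 3: enter (1,4), 'v' forces left->down, move down to (2,4)
Step 4: enter (2,4), '.' pass, move down to (3,4)
Step 5: enter (3,4), '.' pass, move down to (4,4)
Step 6: enter (4,4), '.' pass, move down to (5,4)
Step 7: enter (5,4), '^' forces down->up, move up to (4,4)
Step 8: enter (4,4), '.' pass, move up to (3,4)
Step 9: enter (3,4), '.' pass, move up to (2,4)
Step 10: enter (2,4), '.' pass, move up to (1,4)
Step 11: enter (1,4), 'v' forces up->down, move down to (2,4)
Step 12: at (2,4) dir=down — LOOP DETECTED (seen before)

Answer: loops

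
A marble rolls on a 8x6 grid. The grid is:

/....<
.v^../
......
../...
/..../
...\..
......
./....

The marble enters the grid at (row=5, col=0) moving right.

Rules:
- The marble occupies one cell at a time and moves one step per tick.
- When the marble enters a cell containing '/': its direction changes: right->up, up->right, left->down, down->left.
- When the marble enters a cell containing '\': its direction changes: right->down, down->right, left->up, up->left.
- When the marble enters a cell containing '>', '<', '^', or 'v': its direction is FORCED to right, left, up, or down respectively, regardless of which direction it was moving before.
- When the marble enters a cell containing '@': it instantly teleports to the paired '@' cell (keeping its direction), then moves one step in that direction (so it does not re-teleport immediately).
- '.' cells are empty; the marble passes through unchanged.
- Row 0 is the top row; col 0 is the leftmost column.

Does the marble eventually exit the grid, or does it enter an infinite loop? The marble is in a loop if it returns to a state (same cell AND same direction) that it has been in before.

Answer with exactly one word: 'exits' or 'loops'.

Answer: exits

Derivation:
Step 1: enter (5,0), '.' pass, move right to (5,1)
Step 2: enter (5,1), '.' pass, move right to (5,2)
Step 3: enter (5,2), '.' pass, move right to (5,3)
Step 4: enter (5,3), '\' deflects right->down, move down to (6,3)
Step 5: enter (6,3), '.' pass, move down to (7,3)
Step 6: enter (7,3), '.' pass, move down to (8,3)
Step 7: at (8,3) — EXIT via bottom edge, pos 3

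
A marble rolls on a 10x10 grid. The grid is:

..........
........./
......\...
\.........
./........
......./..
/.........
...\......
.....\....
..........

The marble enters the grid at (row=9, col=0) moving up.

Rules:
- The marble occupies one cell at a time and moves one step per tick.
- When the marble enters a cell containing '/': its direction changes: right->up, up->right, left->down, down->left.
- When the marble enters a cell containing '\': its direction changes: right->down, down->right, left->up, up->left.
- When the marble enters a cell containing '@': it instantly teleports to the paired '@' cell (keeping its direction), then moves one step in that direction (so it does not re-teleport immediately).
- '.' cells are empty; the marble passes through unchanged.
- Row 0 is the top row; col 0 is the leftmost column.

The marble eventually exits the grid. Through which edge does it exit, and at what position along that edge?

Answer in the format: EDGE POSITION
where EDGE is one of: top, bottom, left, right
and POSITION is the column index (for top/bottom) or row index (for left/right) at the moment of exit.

Answer: right 6

Derivation:
Step 1: enter (9,0), '.' pass, move up to (8,0)
Step 2: enter (8,0), '.' pass, move up to (7,0)
Step 3: enter (7,0), '.' pass, move up to (6,0)
Step 4: enter (6,0), '/' deflects up->right, move right to (6,1)
Step 5: enter (6,1), '.' pass, move right to (6,2)
Step 6: enter (6,2), '.' pass, move right to (6,3)
Step 7: enter (6,3), '.' pass, move right to (6,4)
Step 8: enter (6,4), '.' pass, move right to (6,5)
Step 9: enter (6,5), '.' pass, move right to (6,6)
Step 10: enter (6,6), '.' pass, move right to (6,7)
Step 11: enter (6,7), '.' pass, move right to (6,8)
Step 12: enter (6,8), '.' pass, move right to (6,9)
Step 13: enter (6,9), '.' pass, move right to (6,10)
Step 14: at (6,10) — EXIT via right edge, pos 6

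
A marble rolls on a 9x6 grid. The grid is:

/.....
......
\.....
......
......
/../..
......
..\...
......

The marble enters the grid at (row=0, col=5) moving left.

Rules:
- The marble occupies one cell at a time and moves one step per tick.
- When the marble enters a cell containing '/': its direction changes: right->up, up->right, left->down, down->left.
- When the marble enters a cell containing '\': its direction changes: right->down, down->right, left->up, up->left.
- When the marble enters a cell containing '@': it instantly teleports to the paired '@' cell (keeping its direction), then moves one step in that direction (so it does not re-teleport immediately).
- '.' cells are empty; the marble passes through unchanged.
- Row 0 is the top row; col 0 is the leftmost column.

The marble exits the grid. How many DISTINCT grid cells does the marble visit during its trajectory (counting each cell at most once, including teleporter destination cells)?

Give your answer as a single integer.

Answer: 13

Derivation:
Step 1: enter (0,5), '.' pass, move left to (0,4)
Step 2: enter (0,4), '.' pass, move left to (0,3)
Step 3: enter (0,3), '.' pass, move left to (0,2)
Step 4: enter (0,2), '.' pass, move left to (0,1)
Step 5: enter (0,1), '.' pass, move left to (0,0)
Step 6: enter (0,0), '/' deflects left->down, move down to (1,0)
Step 7: enter (1,0), '.' pass, move down to (2,0)
Step 8: enter (2,0), '\' deflects down->right, move right to (2,1)
Step 9: enter (2,1), '.' pass, move right to (2,2)
Step 10: enter (2,2), '.' pass, move right to (2,3)
Step 11: enter (2,3), '.' pass, move right to (2,4)
Step 12: enter (2,4), '.' pass, move right to (2,5)
Step 13: enter (2,5), '.' pass, move right to (2,6)
Step 14: at (2,6) — EXIT via right edge, pos 2
Distinct cells visited: 13 (path length 13)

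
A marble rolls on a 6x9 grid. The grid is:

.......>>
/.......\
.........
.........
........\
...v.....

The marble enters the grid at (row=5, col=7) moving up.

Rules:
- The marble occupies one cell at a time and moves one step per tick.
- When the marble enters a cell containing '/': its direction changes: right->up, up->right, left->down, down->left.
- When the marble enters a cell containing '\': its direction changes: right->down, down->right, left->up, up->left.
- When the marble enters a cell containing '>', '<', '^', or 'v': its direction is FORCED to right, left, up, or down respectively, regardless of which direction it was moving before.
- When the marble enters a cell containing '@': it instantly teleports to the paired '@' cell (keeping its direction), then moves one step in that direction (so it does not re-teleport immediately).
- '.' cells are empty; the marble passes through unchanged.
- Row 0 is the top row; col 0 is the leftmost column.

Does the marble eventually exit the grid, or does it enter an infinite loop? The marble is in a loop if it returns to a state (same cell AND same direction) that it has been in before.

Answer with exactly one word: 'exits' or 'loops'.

Step 1: enter (5,7), '.' pass, move up to (4,7)
Step 2: enter (4,7), '.' pass, move up to (3,7)
Step 3: enter (3,7), '.' pass, move up to (2,7)
Step 4: enter (2,7), '.' pass, move up to (1,7)
Step 5: enter (1,7), '.' pass, move up to (0,7)
Step 6: enter (0,7), '>' forces up->right, move right to (0,8)
Step 7: enter (0,8), '>' forces right->right, move right to (0,9)
Step 8: at (0,9) — EXIT via right edge, pos 0

Answer: exits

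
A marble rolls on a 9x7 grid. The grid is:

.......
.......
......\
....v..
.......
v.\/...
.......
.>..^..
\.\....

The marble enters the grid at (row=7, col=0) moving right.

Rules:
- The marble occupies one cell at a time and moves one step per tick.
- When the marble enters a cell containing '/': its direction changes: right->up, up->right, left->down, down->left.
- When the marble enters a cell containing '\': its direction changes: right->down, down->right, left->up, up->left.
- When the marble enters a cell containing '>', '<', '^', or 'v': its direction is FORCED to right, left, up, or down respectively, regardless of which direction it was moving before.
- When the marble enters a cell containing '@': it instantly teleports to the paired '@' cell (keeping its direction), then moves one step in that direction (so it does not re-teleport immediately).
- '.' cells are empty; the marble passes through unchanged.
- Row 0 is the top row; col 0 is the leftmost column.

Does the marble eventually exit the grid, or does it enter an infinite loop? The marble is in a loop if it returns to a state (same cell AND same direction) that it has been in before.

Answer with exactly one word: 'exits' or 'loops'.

Answer: loops

Derivation:
Step 1: enter (7,0), '.' pass, move right to (7,1)
Step 2: enter (7,1), '>' forces right->right, move right to (7,2)
Step 3: enter (7,2), '.' pass, move right to (7,3)
Step 4: enter (7,3), '.' pass, move right to (7,4)
Step 5: enter (7,4), '^' forces right->up, move up to (6,4)
Step 6: enter (6,4), '.' pass, move up to (5,4)
Step 7: enter (5,4), '.' pass, move up to (4,4)
Step 8: enter (4,4), '.' pass, move up to (3,4)
Step 9: enter (3,4), 'v' forces up->down, move down to (4,4)
Step 10: enter (4,4), '.' pass, move down to (5,4)
Step 11: enter (5,4), '.' pass, move down to (6,4)
Step 12: enter (6,4), '.' pass, move down to (7,4)
Step 13: enter (7,4), '^' forces down->up, move up to (6,4)
Step 14: at (6,4) dir=up — LOOP DETECTED (seen before)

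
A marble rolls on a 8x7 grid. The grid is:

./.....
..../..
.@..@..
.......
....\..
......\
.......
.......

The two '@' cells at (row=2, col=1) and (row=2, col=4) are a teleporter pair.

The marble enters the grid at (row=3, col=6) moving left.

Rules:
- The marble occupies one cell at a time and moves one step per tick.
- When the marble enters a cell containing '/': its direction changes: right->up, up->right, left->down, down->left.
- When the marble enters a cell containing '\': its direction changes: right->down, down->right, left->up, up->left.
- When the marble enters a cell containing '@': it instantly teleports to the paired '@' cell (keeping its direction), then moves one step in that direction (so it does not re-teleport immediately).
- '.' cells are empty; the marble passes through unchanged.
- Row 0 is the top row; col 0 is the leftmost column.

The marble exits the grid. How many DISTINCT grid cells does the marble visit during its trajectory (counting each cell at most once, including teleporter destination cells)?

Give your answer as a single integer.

Step 1: enter (3,6), '.' pass, move left to (3,5)
Step 2: enter (3,5), '.' pass, move left to (3,4)
Step 3: enter (3,4), '.' pass, move left to (3,3)
Step 4: enter (3,3), '.' pass, move left to (3,2)
Step 5: enter (3,2), '.' pass, move left to (3,1)
Step 6: enter (3,1), '.' pass, move left to (3,0)
Step 7: enter (3,0), '.' pass, move left to (3,-1)
Step 8: at (3,-1) — EXIT via left edge, pos 3
Distinct cells visited: 7 (path length 7)

Answer: 7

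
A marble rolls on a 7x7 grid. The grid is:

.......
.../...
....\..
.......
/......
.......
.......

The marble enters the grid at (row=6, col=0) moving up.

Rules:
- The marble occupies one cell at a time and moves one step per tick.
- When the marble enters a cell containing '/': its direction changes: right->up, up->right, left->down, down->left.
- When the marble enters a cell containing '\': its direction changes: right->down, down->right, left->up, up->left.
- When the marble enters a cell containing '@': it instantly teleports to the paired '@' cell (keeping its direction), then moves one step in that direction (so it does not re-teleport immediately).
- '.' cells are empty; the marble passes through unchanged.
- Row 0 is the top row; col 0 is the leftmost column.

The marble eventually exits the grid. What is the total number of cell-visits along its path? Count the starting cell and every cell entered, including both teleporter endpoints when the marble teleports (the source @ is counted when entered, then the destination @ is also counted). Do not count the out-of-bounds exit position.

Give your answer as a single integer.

Answer: 9

Derivation:
Step 1: enter (6,0), '.' pass, move up to (5,0)
Step 2: enter (5,0), '.' pass, move up to (4,0)
Step 3: enter (4,0), '/' deflects up->right, move right to (4,1)
Step 4: enter (4,1), '.' pass, move right to (4,2)
Step 5: enter (4,2), '.' pass, move right to (4,3)
Step 6: enter (4,3), '.' pass, move right to (4,4)
Step 7: enter (4,4), '.' pass, move right to (4,5)
Step 8: enter (4,5), '.' pass, move right to (4,6)
Step 9: enter (4,6), '.' pass, move right to (4,7)
Step 10: at (4,7) — EXIT via right edge, pos 4
Path length (cell visits): 9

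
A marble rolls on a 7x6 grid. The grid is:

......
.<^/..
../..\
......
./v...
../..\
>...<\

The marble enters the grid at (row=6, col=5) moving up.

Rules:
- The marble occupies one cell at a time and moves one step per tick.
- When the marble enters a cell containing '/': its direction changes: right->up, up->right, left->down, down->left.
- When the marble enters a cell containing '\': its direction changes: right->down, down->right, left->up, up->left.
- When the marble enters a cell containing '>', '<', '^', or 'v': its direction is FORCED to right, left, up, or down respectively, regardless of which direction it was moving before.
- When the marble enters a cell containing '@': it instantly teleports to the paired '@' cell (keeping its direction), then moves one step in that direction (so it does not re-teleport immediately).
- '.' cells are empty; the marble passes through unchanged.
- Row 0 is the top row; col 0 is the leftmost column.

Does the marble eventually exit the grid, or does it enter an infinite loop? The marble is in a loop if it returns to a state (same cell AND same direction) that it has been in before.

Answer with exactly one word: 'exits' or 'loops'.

Step 1: enter (6,5), '\' deflects up->left, move left to (6,4)
Step 2: enter (6,4), '<' forces left->left, move left to (6,3)
Step 3: enter (6,3), '.' pass, move left to (6,2)
Step 4: enter (6,2), '.' pass, move left to (6,1)
Step 5: enter (6,1), '.' pass, move left to (6,0)
Step 6: enter (6,0), '>' forces left->right, move right to (6,1)
Step 7: enter (6,1), '.' pass, move right to (6,2)
Step 8: enter (6,2), '.' pass, move right to (6,3)
Step 9: enter (6,3), '.' pass, move right to (6,4)
Step 10: enter (6,4), '<' forces right->left, move left to (6,3)
Step 11: at (6,3) dir=left — LOOP DETECTED (seen before)

Answer: loops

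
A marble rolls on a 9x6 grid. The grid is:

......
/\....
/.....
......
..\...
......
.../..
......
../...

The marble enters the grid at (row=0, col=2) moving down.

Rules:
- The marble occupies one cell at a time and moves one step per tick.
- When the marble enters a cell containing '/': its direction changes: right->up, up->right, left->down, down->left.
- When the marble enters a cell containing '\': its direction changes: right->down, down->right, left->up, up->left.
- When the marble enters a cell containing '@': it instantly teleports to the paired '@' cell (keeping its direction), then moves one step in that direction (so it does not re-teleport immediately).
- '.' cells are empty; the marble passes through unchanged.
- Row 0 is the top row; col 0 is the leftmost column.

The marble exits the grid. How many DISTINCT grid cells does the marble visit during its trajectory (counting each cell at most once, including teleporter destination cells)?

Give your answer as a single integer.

Answer: 8

Derivation:
Step 1: enter (0,2), '.' pass, move down to (1,2)
Step 2: enter (1,2), '.' pass, move down to (2,2)
Step 3: enter (2,2), '.' pass, move down to (3,2)
Step 4: enter (3,2), '.' pass, move down to (4,2)
Step 5: enter (4,2), '\' deflects down->right, move right to (4,3)
Step 6: enter (4,3), '.' pass, move right to (4,4)
Step 7: enter (4,4), '.' pass, move right to (4,5)
Step 8: enter (4,5), '.' pass, move right to (4,6)
Step 9: at (4,6) — EXIT via right edge, pos 4
Distinct cells visited: 8 (path length 8)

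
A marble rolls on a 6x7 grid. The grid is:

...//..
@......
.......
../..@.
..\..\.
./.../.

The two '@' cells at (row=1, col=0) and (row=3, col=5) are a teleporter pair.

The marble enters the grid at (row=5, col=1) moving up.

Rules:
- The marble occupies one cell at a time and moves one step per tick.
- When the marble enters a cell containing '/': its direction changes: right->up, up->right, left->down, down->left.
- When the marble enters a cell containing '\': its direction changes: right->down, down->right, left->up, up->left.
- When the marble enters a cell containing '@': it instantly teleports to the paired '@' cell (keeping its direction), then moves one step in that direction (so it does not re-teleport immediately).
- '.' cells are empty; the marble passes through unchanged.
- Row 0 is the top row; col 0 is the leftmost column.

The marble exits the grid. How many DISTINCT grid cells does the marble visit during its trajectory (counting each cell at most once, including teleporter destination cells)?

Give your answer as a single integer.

Answer: 20

Derivation:
Step 1: enter (5,1), '/' deflects up->right, move right to (5,2)
Step 2: enter (5,2), '.' pass, move right to (5,3)
Step 3: enter (5,3), '.' pass, move right to (5,4)
Step 4: enter (5,4), '.' pass, move right to (5,5)
Step 5: enter (5,5), '/' deflects right->up, move up to (4,5)
Step 6: enter (4,5), '\' deflects up->left, move left to (4,4)
Step 7: enter (4,4), '.' pass, move left to (4,3)
Step 8: enter (4,3), '.' pass, move left to (4,2)
Step 9: enter (4,2), '\' deflects left->up, move up to (3,2)
Step 10: enter (3,2), '/' deflects up->right, move right to (3,3)
Step 11: enter (3,3), '.' pass, move right to (3,4)
Step 12: enter (3,4), '.' pass, move right to (3,5)
Step 13: enter (3,5), '@' teleport (3,5)->(1,0), also enter (1,0), move right to (1,1)
Step 14: enter (1,1), '.' pass, move right to (1,2)
Step 15: enter (1,2), '.' pass, move right to (1,3)
Step 16: enter (1,3), '.' pass, move right to (1,4)
Step 17: enter (1,4), '.' pass, move right to (1,5)
Step 18: enter (1,5), '.' pass, move right to (1,6)
Step 19: enter (1,6), '.' pass, move right to (1,7)
Step 20: at (1,7) — EXIT via right edge, pos 1
Distinct cells visited: 20 (path length 20)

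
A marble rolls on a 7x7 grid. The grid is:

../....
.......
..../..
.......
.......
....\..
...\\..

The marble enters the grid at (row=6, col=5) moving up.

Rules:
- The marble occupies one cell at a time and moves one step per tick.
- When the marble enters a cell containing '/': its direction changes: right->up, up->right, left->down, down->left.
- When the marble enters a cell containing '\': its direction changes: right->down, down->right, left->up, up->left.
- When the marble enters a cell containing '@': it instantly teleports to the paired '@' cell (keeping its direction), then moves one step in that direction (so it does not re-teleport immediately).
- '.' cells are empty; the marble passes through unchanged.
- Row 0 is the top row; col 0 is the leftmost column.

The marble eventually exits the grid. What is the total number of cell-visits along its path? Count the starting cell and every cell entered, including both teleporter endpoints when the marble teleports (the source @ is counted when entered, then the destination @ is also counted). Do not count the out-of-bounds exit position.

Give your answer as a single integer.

Answer: 7

Derivation:
Step 1: enter (6,5), '.' pass, move up to (5,5)
Step 2: enter (5,5), '.' pass, move up to (4,5)
Step 3: enter (4,5), '.' pass, move up to (3,5)
Step 4: enter (3,5), '.' pass, move up to (2,5)
Step 5: enter (2,5), '.' pass, move up to (1,5)
Step 6: enter (1,5), '.' pass, move up to (0,5)
Step 7: enter (0,5), '.' pass, move up to (-1,5)
Step 8: at (-1,5) — EXIT via top edge, pos 5
Path length (cell visits): 7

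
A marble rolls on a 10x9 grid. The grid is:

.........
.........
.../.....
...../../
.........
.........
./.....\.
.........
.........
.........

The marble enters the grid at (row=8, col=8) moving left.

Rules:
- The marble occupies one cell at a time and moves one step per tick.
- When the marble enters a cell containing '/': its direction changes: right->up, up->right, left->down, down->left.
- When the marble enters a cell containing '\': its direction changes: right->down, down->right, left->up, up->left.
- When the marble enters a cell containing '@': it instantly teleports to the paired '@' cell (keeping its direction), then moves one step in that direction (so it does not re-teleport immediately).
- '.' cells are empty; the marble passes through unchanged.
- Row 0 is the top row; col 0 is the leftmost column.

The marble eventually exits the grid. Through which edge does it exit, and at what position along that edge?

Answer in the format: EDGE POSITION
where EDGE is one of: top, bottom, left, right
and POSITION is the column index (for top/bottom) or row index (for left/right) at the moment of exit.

Answer: left 8

Derivation:
Step 1: enter (8,8), '.' pass, move left to (8,7)
Step 2: enter (8,7), '.' pass, move left to (8,6)
Step 3: enter (8,6), '.' pass, move left to (8,5)
Step 4: enter (8,5), '.' pass, move left to (8,4)
Step 5: enter (8,4), '.' pass, move left to (8,3)
Step 6: enter (8,3), '.' pass, move left to (8,2)
Step 7: enter (8,2), '.' pass, move left to (8,1)
Step 8: enter (8,1), '.' pass, move left to (8,0)
Step 9: enter (8,0), '.' pass, move left to (8,-1)
Step 10: at (8,-1) — EXIT via left edge, pos 8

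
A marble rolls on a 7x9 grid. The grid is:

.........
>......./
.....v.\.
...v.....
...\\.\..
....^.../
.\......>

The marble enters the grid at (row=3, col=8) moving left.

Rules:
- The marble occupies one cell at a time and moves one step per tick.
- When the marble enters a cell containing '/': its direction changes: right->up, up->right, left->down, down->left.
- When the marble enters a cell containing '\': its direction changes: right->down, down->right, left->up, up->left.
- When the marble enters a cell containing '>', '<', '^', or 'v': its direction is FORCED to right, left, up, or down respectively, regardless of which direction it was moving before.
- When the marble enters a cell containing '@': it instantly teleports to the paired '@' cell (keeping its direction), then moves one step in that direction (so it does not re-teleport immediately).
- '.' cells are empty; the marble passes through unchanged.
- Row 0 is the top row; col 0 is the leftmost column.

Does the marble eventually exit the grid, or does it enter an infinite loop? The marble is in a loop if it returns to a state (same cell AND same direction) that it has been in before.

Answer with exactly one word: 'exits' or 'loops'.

Answer: loops

Derivation:
Step 1: enter (3,8), '.' pass, move left to (3,7)
Step 2: enter (3,7), '.' pass, move left to (3,6)
Step 3: enter (3,6), '.' pass, move left to (3,5)
Step 4: enter (3,5), '.' pass, move left to (3,4)
Step 5: enter (3,4), '.' pass, move left to (3,3)
Step 6: enter (3,3), 'v' forces left->down, move down to (4,3)
Step 7: enter (4,3), '\' deflects down->right, move right to (4,4)
Step 8: enter (4,4), '\' deflects right->down, move down to (5,4)
Step 9: enter (5,4), '^' forces down->up, move up to (4,4)
Step 10: enter (4,4), '\' deflects up->left, move left to (4,3)
Step 11: enter (4,3), '\' deflects left->up, move up to (3,3)
Step 12: enter (3,3), 'v' forces up->down, move down to (4,3)
Step 13: at (4,3) dir=down — LOOP DETECTED (seen before)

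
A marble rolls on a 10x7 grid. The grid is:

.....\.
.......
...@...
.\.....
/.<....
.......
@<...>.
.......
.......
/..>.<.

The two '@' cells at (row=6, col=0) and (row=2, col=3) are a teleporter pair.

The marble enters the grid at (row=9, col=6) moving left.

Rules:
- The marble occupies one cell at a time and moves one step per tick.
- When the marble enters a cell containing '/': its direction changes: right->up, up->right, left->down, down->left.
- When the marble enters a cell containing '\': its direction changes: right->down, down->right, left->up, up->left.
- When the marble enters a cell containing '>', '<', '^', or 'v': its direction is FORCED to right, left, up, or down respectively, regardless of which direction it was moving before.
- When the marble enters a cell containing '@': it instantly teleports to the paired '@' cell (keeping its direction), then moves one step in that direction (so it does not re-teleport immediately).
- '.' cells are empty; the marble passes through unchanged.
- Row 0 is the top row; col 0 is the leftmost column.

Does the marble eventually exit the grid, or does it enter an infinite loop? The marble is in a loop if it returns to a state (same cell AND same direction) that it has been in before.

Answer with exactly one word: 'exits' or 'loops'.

Step 1: enter (9,6), '.' pass, move left to (9,5)
Step 2: enter (9,5), '<' forces left->left, move left to (9,4)
Step 3: enter (9,4), '.' pass, move left to (9,3)
Step 4: enter (9,3), '>' forces left->right, move right to (9,4)
Step 5: enter (9,4), '.' pass, move right to (9,5)
Step 6: enter (9,5), '<' forces right->left, move left to (9,4)
Step 7: at (9,4) dir=left — LOOP DETECTED (seen before)

Answer: loops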